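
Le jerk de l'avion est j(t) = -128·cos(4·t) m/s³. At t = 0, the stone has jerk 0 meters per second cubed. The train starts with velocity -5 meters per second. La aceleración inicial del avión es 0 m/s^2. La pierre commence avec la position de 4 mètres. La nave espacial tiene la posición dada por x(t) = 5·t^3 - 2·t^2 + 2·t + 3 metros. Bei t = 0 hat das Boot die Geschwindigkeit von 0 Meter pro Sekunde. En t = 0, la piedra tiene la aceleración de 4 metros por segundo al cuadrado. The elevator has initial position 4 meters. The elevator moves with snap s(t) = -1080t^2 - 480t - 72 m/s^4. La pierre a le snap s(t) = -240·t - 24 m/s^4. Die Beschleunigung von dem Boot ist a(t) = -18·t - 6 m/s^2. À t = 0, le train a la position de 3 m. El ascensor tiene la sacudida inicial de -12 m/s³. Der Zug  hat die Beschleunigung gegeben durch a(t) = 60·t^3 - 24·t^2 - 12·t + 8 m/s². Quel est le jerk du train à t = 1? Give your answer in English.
Starting from acceleration a(t) = 60·t^3 - 24·t^2 - 12·t + 8, we take 1 derivative. The derivative of acceleration gives jerk: j(t) = 180·t^2 - 48·t - 12. Using j(t) = 180·t^2 - 48·t - 12 and substituting t = 1, we find j = 120.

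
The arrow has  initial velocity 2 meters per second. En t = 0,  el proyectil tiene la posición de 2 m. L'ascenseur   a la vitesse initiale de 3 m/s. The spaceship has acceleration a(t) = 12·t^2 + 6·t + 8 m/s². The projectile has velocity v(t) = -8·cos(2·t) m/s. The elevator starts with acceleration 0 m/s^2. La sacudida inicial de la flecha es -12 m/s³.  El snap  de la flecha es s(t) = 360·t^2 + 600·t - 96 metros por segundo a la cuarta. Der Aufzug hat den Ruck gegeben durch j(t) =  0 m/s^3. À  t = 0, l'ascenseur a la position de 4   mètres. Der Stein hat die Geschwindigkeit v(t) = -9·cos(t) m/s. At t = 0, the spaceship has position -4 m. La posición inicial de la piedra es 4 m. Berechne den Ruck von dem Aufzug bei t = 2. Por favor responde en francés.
De l'équation du jerk j(t) = 0, nous substituons t = 2 pour obtenir j = 0.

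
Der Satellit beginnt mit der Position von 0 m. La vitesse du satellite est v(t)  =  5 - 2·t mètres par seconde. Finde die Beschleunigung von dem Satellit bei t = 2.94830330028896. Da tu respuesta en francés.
En partant de la vitesse v(t) = 5 - 2·t, nous prenons 1 dérivée. En dérivant la vitesse, nous obtenons l'accélération: a(t) = -2. Nous avons l'accélération a(t) = -2. En substituant t = 2.94830330028896: a(2.94830330028896) = -2.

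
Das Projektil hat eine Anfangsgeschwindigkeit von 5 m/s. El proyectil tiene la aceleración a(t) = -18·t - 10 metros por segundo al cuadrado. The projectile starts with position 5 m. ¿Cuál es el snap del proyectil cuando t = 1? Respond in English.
Starting from acceleration a(t) = -18·t - 10, we take 2 derivatives. The derivative of acceleration gives jerk: j(t) = -18. Differentiating jerk, we get snap: s(t) = 0. We have snap s(t) = 0. Substituting t = 1: s(1) = 0.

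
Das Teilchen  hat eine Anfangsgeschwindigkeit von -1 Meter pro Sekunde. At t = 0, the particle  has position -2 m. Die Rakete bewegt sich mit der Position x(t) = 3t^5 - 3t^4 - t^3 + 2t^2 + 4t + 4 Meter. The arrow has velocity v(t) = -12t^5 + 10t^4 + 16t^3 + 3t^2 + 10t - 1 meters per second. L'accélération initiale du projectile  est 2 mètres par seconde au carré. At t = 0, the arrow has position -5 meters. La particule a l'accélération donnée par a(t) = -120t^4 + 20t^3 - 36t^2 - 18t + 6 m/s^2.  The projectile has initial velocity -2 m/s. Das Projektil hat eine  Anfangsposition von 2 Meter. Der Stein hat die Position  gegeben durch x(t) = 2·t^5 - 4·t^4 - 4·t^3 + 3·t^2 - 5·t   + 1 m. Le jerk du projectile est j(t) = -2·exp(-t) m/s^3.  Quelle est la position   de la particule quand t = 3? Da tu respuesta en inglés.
We must find the antiderivative of our acceleration equation a(t) = -120·t^4 + 20·t^3 - 36·t^2 - 18·t + 6 2 times. Integrating acceleration and using the initial condition v(0) = -1, we get v(t) = -24·t^5 + 5·t^4 - 12·t^3 - 9·t^2 + 6·t - 1. Integrating velocity and using the initial condition x(0) = -2, we get x(t) = -4·t^6 + t^5 - 3·t^4 - 3·t^3 + 3·t^2 - t - 2. We have position x(t) = -4·t^6 + t^5 - 3·t^4 - 3·t^3 + 3·t^2 - t - 2. Substituting t = 3: x(3) = -2975.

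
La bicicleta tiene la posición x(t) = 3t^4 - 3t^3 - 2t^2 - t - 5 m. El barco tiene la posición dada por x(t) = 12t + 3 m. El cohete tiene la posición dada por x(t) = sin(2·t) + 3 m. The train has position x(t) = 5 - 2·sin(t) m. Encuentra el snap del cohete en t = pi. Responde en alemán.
Um dies zu lösen, müssen wir 4 Ableitungen unserer Gleichung für die Position x(t) = sin(2·t) + 3 nehmen. Mit d/dt von x(t) finden wir v(t) = 2·cos(2·t). Mit d/dt von v(t) finden wir a(t) = -4·sin(2·t). Mit d/dt von a(t) finden wir j(t) = -8·cos(2·t). Durch Ableiten von dem Ruck erhalten wir den Snap: s(t) = 16·sin(2·t). Aus der Gleichung für den Snap s(t) = 16·sin(2·t), setzen wir t = pi ein und erhalten s = 0.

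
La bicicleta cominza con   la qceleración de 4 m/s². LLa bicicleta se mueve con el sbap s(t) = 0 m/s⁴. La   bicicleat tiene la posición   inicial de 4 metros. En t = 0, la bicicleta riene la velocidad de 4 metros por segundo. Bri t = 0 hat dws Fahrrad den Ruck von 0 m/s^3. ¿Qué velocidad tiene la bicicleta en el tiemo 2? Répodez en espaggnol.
Debemos encontrar la integral de nuestra ecuación del snap s(t) = 0 3 veces. Tomando ∫s(t)dt y aplicando j(0) = 0, encontramos j(t) = 0. Tomando ∫j(t)dt y aplicando a(0) = 4, encontramos a(t) = 4. Integrando la aceleración y usando la condición inicial v(0) = 4, obtenemos v(t) = 4·t + 4. De la ecuación de la velocidad v(t) = 4·t + 4, sustituimos t = 2 para obtener v = 12.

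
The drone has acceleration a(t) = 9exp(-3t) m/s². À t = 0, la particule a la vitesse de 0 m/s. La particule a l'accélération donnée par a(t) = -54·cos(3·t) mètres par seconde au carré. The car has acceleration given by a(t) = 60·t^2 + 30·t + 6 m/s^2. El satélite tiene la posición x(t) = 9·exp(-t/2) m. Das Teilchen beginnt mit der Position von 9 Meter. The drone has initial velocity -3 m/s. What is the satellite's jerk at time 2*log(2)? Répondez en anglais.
Starting from position x(t) = 9·exp(-t/2), we take 3 derivatives. Differentiating position, we get velocity: v(t) = -9·exp(-t/2)/2. The derivative of velocity gives acceleration: a(t) = 9·exp(-t/2)/4. Taking d/dt of a(t), we find j(t) = -9·exp(-t/2)/8. We have jerk j(t) = -9·exp(-t/2)/8. Substituting t = 2*log(2): j(2*log(2)) = -9/16.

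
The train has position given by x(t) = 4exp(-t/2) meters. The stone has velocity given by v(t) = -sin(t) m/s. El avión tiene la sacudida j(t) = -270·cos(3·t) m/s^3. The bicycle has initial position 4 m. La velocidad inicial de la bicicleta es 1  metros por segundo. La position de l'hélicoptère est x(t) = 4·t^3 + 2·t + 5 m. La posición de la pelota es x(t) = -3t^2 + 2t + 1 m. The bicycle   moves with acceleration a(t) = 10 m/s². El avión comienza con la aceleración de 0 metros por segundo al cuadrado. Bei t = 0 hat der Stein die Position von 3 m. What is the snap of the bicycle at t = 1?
To solve this, we need to take 2 derivatives of our acceleration equation a(t) = 10. The derivative of acceleration gives jerk: j(t) = 0. The derivative of jerk gives snap: s(t) = 0. From the given snap equation s(t) = 0, we substitute t = 1 to get s = 0.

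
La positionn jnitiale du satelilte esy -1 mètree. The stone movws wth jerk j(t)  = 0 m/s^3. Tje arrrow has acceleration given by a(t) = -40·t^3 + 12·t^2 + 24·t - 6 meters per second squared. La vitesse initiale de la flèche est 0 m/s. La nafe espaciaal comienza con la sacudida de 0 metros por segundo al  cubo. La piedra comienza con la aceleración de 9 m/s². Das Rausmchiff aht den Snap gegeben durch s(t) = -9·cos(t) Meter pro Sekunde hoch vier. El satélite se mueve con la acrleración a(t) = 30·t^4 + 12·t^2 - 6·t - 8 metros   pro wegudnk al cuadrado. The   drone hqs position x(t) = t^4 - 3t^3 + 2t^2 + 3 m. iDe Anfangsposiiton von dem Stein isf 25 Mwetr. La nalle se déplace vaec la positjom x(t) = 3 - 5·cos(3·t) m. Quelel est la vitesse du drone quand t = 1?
Pour résoudre ceci, nous devons prendre 1 dérivée de notre équation de la position x(t) = t^4 - 3·t^3 + 2·t^2 + 3. En prenant d/dt de x(t), nous trouvons v(t) = 4·t^3 - 9·t^2 + 4·t. En utilisant v(t) = 4·t^3 - 9·t^2 + 4·t et en substituant t = 1, nous trouvons v = -1.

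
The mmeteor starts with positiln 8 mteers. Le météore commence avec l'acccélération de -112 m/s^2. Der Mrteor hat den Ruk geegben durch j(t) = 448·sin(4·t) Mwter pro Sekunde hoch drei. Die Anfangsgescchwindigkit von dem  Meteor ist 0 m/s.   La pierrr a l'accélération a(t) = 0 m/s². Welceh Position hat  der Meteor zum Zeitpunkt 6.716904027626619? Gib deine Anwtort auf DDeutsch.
Wir müssen das Integral unserer Gleichung für den Ruck j(t) = 448·sin(4·t) 3-mal finden. Das Integral von dem Ruck, mit a(0) = -112, ergibt die Beschleunigung: a(t) = -112·cos(4·t). Das Integral von der Beschleunigung, mit v(0) = 0, ergibt die Geschwindigkeit: v(t) = -28·sin(4·t). Die Stammfunktion von der Geschwindigkeit, mit x(0) = 8, ergibt die Position: x(t) = 7·cos(4·t) + 1. Mit x(t) = 7·cos(4·t) + 1 und Einsetzen von t = 6.716904027626619, finden wir x = -0.143403317846125.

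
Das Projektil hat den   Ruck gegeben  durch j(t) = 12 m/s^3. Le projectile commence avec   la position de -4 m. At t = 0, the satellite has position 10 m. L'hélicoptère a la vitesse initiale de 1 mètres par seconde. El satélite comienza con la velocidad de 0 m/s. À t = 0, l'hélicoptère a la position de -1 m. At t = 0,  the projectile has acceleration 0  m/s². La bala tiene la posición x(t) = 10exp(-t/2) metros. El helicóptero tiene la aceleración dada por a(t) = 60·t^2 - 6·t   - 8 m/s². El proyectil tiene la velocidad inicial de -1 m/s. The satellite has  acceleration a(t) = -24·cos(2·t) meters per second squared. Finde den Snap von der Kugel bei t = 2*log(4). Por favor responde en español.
Debemos derivar nuestra ecuación de la posición x(t) = 10·exp(-t/2) 4 veces. La derivada de la posición da la velocidad: v(t) = -5·exp(-t/2). Derivando la velocidad, obtenemos la aceleración: a(t) = 5·exp(-t/2)/2. La derivada de la aceleración da la sacudida: j(t) = -5·exp(-t/2)/4. Derivando la sacudida, obtenemos el snap: s(t) = 5·exp(-t/2)/8. Usando s(t) = 5·exp(-t/2)/8 y sustituyendo t = 2*log(4), encontramos s = 5/32.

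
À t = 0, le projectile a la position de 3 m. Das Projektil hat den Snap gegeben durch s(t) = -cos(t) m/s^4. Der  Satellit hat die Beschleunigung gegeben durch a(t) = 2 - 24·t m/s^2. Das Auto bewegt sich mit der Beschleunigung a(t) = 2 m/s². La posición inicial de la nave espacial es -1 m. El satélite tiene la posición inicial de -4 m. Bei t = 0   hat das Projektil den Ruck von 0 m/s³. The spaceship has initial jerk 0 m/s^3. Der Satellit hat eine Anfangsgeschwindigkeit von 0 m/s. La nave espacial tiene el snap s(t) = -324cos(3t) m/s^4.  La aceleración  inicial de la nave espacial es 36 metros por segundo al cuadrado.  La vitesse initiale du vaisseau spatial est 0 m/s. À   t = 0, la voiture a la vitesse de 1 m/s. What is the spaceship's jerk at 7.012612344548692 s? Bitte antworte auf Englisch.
Starting from snap s(t) = -324·cos(3·t), we take 1 integral. Finding the integral of s(t) and using j(0) = 0: j(t) = -108·sin(3·t). We have jerk j(t) = -108·sin(3·t). Substituting t = 7.012612344548692: j(7.012612344548692) = -88.0564293580816.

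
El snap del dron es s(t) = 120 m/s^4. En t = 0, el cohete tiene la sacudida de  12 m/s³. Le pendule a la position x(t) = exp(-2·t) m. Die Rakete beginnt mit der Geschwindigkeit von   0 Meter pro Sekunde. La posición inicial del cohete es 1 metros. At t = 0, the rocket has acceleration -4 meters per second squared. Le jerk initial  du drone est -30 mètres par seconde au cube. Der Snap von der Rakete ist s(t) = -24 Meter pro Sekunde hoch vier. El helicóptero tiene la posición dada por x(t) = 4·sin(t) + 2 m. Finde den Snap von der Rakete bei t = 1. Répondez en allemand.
Mit s(t) = -24 und Einsetzen von t = 1, finden wir s = -24.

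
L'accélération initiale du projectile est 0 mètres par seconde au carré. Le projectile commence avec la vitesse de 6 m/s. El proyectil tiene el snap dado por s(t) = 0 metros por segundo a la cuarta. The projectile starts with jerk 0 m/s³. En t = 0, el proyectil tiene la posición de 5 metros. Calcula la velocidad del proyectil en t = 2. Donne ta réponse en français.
En partant du snap s(t) = 0, nous prenons 3 primitives. En intégrant le snap et en utilisant la condition initiale j(0) = 0, nous obtenons j(t) = 0. En intégrant le jerk et en utilisant la condition initiale a(0) = 0, nous obtenons a(t) = 0. En prenant ∫a(t)dt et en appliquant v(0) = 6, nous trouvons v(t) = 6. En utilisant v(t) = 6 et en substituant t = 2, nous trouvons v = 6.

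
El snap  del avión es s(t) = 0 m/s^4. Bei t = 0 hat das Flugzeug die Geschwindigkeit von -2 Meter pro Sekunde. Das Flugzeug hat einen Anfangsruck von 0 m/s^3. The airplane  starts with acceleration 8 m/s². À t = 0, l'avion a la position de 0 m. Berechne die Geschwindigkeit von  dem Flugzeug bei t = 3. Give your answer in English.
To solve this, we need to take 3 antiderivatives of our snap equation s(t) = 0. The antiderivative of snap, with j(0) = 0, gives jerk: j(t) = 0. Finding the integral of j(t) and using a(0) = 8: a(t) = 8. The integral of acceleration is velocity. Using v(0) = -2, we get v(t) = 8·t - 2. We have velocity v(t) = 8·t - 2. Substituting t = 3: v(3) = 22.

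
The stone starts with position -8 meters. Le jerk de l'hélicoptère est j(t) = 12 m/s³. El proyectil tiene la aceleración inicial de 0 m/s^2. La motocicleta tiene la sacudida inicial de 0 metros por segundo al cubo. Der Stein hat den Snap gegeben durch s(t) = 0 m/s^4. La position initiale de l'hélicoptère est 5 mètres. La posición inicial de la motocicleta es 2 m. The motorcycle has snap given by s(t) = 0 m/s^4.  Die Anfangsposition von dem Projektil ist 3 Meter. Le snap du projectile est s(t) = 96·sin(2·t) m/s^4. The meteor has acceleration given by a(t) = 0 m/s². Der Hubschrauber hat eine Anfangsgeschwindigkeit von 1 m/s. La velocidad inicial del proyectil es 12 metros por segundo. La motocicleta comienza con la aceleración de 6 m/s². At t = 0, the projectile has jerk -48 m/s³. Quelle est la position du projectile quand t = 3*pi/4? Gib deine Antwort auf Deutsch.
Wir müssen unsere Gleichung für den Snap s(t) = 96·sin(2·t) 4-mal integrieren. Die Stammfunktion von dem Snap ist der Ruck. Mit j(0) = -48 erhalten wir j(t) = -48·cos(2·t). Durch Integration von dem Ruck und Verwendung der Anfangsbedingung a(0) = 0, erhalten wir a(t) = -24·sin(2·t). Das Integral von der Beschleunigung ist die Geschwindigkeit. Mit v(0) = 12 erhalten wir v(t) = 12·cos(2·t). Durch Integration von der Geschwindigkeit und Verwendung der Anfangsbedingung x(0) = 3, erhalten wir x(t) = 6·sin(2·t) + 3. Mit x(t) = 6·sin(2·t) + 3 und Einsetzen von t = 3*pi/4, finden wir x = -3.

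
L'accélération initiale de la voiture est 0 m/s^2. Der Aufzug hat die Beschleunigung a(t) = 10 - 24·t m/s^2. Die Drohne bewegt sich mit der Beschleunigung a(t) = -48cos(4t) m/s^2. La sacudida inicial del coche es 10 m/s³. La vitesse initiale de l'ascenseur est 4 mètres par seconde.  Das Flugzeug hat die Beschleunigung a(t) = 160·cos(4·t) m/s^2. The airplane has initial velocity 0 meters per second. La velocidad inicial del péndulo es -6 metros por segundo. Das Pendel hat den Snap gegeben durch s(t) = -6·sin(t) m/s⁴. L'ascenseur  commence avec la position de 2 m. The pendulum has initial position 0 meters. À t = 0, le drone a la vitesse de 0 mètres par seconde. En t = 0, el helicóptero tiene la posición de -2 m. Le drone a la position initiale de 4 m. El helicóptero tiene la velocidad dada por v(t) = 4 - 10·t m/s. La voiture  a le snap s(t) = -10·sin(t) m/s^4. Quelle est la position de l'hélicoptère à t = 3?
En partant de la vitesse v(t) = 4 - 10·t, nous prenons 1 intégrale. L'intégrale de la vitesse, avec x(0) = -2, donne la position: x(t) = -5·t^2 + 4·t - 2. De l'équation de la position x(t) = -5·t^2 + 4·t - 2, nous substituons t = 3 pour obtenir x = -35.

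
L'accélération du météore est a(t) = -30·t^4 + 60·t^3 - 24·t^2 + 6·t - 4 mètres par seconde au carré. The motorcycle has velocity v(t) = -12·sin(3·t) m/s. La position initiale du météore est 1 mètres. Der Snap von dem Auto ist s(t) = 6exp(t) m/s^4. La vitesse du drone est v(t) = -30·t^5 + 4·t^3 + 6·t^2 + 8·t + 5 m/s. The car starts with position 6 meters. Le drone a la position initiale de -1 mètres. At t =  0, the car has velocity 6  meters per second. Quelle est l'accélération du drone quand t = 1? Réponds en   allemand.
Ausgehend von der Geschwindigkeit v(t) = -30·t^5 + 4·t^3 + 6·t^2 + 8·t + 5, nehmen wir 1 Ableitung. Durch Ableiten von der Geschwindigkeit erhalten wir die Beschleunigung: a(t) = -150·t^4 + 12·t^2 + 12·t + 8. Wir haben die Beschleunigung a(t) = -150·t^4 + 12·t^2 + 12·t + 8. Durch Einsetzen von t = 1: a(1) = -118.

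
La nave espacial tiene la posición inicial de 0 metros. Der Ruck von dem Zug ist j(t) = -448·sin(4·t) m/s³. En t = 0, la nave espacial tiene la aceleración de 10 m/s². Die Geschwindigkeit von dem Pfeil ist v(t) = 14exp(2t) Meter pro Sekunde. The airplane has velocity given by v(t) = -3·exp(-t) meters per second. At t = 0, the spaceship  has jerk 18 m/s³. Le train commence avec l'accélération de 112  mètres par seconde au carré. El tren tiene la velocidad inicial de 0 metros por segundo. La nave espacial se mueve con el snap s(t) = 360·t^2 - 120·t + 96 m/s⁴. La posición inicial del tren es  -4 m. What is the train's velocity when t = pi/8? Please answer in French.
En partant du jerk j(t) = -448·sin(4·t), nous prenons 2 intégrales. L'intégrale du jerk est l'accélération. En utilisant a(0) = 112, nous obtenons a(t) = 112·cos(4·t). L'intégrale de l'accélération, avec v(0) = 0, donne la vitesse: v(t) = 28·sin(4·t). Nous avons la vitesse v(t) = 28·sin(4·t). En substituant t = pi/8: v(pi/8) = 28.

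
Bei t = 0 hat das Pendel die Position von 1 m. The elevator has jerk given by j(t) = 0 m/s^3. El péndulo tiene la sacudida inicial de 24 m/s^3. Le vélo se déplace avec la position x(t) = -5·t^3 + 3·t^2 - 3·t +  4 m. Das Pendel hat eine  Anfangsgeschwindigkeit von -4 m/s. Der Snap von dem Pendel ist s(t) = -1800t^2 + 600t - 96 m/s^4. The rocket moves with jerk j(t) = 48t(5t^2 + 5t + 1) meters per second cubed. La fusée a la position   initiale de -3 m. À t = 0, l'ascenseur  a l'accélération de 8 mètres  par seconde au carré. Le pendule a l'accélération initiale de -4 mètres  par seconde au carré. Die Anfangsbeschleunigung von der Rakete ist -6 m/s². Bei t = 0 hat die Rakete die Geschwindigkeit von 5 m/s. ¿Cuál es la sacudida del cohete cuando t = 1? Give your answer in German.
Aus der Gleichung für den Ruck j(t) = 48·t·(5·t^2 + 5·t + 1), setzen wir t = 1 ein und erhalten j = 528.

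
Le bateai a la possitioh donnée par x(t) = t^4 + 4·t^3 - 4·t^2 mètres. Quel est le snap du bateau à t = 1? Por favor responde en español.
Partiendo de la posición x(t) = t^4 + 4·t^3 - 4·t^2, tomamos 4 derivadas. Tomando d/dt de x(t), encontramos v(t) = 4·t^3 + 12·t^2 - 8·t. Derivando la velocidad, obtenemos la aceleración: a(t) = 12·t^2 + 24·t - 8. La derivada de la aceleración da la sacudida: j(t) = 24·t + 24. La derivada de la sacudida da el snap: s(t) = 24. De la ecuación del snap s(t) = 24, sustituimos t = 1 para obtener s = 24.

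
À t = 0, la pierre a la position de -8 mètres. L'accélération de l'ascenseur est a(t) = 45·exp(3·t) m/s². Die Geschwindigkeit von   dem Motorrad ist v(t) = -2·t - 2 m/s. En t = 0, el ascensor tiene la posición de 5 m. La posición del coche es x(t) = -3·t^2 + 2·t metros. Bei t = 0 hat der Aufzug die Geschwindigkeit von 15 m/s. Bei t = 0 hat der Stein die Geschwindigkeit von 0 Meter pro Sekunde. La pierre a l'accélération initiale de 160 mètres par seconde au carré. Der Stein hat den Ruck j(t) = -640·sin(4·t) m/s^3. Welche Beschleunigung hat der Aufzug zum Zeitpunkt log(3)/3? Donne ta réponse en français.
Nous avons l'accélération a(t) = 45·exp(3·t). En substituant t = log(3)/3: a(log(3)/3) = 135.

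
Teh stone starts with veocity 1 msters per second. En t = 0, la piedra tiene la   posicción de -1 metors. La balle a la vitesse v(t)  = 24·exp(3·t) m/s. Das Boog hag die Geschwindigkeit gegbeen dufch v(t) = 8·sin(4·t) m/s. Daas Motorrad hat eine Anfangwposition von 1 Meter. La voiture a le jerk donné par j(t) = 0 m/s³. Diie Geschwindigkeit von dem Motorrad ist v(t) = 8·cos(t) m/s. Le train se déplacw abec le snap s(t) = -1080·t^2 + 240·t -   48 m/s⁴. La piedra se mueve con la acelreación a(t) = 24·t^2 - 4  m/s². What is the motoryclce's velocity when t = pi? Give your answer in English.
We have velocity v(t) = 8·cos(t). Substituting t = pi: v(pi) = -8.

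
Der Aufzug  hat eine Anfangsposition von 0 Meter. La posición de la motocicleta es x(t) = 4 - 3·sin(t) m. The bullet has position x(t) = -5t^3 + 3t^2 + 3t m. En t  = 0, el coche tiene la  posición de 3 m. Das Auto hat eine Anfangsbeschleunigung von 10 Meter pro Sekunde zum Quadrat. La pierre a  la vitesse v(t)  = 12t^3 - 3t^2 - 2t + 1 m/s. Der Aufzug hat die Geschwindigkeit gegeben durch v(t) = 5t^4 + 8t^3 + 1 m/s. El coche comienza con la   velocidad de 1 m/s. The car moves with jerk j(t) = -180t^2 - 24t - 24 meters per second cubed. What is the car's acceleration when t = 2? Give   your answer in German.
Wir müssen das Integral unserer Gleichung für den Ruck j(t) = -180·t^2 - 24·t - 24 1-mal finden. Die Stammfunktion von dem Ruck ist die Beschleunigung. Mit a(0) = 10 erhalten wir a(t) = -60·t^3 - 12·t^2 - 24·t + 10. Aus der Gleichung für die Beschleunigung a(t) = -60·t^3 - 12·t^2 - 24·t + 10, setzen wir t = 2 ein und erhalten a = -566.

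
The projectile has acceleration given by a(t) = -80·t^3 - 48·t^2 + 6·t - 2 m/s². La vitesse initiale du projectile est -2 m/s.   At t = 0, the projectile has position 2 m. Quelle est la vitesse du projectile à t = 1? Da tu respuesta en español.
Debemos encontrar la antiderivada de nuestra ecuación de la aceleración a(t) = -80·t^3 - 48·t^2 + 6·t - 2 1 vez. Tomando ∫a(t)dt y aplicando v(0) = -2, encontramos v(t) = -20·t^4 - 16·t^3 + 3·t^2 - 2·t - 2. Usando v(t) = -20·t^4 - 16·t^3 + 3·t^2 - 2·t - 2 y sustituyendo t = 1, encontramos v = -37.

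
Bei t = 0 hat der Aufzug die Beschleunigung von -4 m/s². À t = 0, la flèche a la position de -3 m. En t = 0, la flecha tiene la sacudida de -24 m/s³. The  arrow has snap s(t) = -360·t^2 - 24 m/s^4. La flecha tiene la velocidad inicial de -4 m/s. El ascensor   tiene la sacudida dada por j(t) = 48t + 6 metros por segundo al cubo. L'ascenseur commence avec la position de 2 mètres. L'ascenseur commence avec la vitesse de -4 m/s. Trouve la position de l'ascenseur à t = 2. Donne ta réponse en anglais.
To solve this, we need to take 3 integrals of our jerk equation j(t) = 48·t + 6. Integrating jerk and using the initial condition a(0) = -4, we get a(t) = 24·t^2 + 6·t - 4. The integral of acceleration is velocity. Using v(0) = -4, we get v(t) = 8·t^3 + 3·t^2 - 4·t - 4. The antiderivative of velocity, with x(0) = 2, gives position: x(t) = 2·t^4 + t^3 - 2·t^2 - 4·t + 2. Using x(t) = 2·t^4 + t^3 - 2·t^2 - 4·t + 2 and substituting t = 2, we find x = 26.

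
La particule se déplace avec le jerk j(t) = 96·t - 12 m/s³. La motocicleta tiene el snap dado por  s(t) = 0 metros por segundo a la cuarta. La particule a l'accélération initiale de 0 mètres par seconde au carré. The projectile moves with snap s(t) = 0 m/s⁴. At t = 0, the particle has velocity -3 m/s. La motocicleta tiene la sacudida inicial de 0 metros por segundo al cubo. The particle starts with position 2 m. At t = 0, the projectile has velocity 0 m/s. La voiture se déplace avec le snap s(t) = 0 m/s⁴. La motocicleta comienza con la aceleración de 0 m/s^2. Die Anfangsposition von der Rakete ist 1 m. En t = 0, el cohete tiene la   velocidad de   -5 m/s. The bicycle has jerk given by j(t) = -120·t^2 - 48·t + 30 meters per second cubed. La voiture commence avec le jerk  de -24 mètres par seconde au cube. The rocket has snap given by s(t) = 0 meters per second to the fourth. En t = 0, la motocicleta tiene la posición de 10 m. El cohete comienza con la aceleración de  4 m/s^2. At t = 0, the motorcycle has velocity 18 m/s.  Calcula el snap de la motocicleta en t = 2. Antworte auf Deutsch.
Wir haben den Snap s(t) = 0. Durch Einsetzen von t = 2: s(2) = 0.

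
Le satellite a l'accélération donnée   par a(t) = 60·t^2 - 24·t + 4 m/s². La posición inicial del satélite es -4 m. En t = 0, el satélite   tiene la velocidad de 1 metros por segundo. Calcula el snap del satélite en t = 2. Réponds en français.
Nous devons dériver notre équation de l'accélération a(t) = 60·t^2 - 24·t + 4 2 fois. En prenant d/dt de a(t), nous trouvons j(t) = 120·t - 24. La dérivée du jerk donne le snap: s(t) = 120. De l'équation du snap s(t) = 120, nous substituons t = 2 pour obtenir s = 120.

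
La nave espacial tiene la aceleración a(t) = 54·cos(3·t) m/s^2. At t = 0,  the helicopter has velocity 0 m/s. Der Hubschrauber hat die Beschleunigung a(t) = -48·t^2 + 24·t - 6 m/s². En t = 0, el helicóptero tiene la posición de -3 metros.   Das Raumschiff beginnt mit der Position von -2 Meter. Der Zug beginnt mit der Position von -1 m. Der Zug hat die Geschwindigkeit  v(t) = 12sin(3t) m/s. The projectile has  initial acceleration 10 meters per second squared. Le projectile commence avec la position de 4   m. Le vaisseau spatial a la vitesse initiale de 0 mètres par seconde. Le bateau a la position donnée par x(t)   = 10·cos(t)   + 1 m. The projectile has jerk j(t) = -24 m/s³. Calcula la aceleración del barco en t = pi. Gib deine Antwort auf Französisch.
En partant de la position x(t) = 10·cos(t) + 1, nous prenons 2 dérivées. La dérivée de la position donne la vitesse: v(t) = -10·sin(t). En prenant d/dt de v(t), nous trouvons a(t) = -10·cos(t). Nous avons l'accélération a(t) = -10·cos(t). En substituant t = pi: a(pi) = 10.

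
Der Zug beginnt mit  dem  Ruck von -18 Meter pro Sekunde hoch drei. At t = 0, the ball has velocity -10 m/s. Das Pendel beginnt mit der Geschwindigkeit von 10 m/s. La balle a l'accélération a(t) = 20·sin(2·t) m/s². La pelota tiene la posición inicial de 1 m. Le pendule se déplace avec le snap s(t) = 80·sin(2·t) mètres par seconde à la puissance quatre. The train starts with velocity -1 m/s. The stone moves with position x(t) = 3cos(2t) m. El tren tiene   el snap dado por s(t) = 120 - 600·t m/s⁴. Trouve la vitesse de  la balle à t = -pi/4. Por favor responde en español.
Para resolver esto, necesitamos tomar 1 antiderivada de nuestra ecuación de la aceleración a(t) = 20·sin(2·t). Integrando la aceleración y usando la condición inicial v(0) = -10, obtenemos v(t) = -10·cos(2·t). Tenemos la velocidad v(t) = -10·cos(2·t). Sustituyendo t = -pi/4: v(-pi/4) = 0.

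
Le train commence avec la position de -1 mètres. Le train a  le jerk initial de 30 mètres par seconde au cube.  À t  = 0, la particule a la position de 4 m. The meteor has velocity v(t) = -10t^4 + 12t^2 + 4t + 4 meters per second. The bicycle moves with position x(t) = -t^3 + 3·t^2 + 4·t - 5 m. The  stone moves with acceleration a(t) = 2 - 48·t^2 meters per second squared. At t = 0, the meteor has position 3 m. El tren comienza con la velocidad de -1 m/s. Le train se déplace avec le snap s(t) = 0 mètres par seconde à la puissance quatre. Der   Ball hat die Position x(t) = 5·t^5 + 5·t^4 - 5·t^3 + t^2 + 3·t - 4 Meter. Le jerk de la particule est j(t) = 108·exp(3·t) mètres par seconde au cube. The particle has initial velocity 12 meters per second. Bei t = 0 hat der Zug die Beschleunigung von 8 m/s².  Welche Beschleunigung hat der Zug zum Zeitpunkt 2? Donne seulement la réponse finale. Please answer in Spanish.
La respuesta es 68.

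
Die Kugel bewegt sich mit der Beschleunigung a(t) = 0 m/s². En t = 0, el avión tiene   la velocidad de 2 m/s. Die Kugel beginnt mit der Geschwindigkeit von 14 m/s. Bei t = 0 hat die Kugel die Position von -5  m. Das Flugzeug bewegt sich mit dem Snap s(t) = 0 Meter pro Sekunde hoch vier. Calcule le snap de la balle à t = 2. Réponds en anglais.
To solve this, we need to take 2 derivatives of our acceleration equation a(t) = 0. Differentiating acceleration, we get jerk: j(t) = 0. Taking d/dt of j(t), we find s(t) = 0. From the given snap equation s(t) = 0, we substitute t = 2 to get s = 0.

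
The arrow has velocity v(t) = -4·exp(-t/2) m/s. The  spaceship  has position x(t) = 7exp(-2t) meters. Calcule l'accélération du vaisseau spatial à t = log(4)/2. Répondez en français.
Nous devons dériver notre équation de la position x(t) = 7·exp(-2·t) 2 fois. En prenant d/dt de x(t), nous trouvons v(t) = -14·exp(-2·t). En dérivant la vitesse, nous obtenons l'accélération: a(t) = 28·exp(-2·t). De l'équation de l'accélération a(t) = 28·exp(-2·t), nous substituons t = log(4)/2 pour obtenir a = 7.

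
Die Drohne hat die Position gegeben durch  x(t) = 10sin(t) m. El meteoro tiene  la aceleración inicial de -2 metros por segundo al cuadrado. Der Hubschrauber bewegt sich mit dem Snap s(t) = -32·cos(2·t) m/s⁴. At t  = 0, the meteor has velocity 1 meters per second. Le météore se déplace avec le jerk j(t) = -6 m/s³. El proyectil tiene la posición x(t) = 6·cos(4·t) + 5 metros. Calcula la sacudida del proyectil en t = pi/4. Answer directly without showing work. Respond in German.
Bei t = pi/4, j = 0.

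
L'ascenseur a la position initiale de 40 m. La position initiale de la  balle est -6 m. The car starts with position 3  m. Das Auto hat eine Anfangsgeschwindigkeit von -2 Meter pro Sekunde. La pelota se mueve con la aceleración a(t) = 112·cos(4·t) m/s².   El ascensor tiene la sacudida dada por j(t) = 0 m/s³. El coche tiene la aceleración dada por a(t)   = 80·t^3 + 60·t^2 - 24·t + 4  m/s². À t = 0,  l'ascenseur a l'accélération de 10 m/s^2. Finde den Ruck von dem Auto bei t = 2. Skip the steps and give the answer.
Bei t = 2, j = 1176.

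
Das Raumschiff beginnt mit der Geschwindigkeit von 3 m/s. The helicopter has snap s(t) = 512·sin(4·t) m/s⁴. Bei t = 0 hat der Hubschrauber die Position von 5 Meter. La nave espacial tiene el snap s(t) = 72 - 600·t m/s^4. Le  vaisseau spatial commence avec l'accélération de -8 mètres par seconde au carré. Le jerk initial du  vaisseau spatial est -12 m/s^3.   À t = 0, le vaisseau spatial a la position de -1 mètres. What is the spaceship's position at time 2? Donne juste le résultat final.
The position at t = 2 is x = -139.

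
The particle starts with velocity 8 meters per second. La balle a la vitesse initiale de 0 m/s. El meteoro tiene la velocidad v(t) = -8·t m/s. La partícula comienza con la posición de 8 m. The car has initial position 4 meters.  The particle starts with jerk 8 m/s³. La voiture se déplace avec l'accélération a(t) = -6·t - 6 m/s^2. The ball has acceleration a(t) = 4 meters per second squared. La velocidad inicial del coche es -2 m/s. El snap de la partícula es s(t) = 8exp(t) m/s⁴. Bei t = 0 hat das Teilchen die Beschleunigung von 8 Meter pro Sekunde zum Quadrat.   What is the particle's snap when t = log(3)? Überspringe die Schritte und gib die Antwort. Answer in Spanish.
El snap en t = log(3) es s = 24.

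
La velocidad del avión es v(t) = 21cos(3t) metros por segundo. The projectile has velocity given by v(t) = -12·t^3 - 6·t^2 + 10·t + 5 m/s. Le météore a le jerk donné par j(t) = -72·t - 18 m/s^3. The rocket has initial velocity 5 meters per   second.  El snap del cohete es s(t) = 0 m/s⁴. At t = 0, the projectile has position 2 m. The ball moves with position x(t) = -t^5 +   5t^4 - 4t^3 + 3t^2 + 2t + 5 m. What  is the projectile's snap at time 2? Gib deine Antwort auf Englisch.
We must differentiate our velocity equation v(t) = -12·t^3 - 6·t^2 + 10·t + 5 3 times. Taking d/dt of v(t), we find a(t) = -36·t^2 - 12·t + 10. Differentiating acceleration, we get jerk: j(t) = -72·t - 12. The derivative of jerk gives snap: s(t) = -72. From the given snap equation s(t) = -72, we substitute t = 2 to get s = -72.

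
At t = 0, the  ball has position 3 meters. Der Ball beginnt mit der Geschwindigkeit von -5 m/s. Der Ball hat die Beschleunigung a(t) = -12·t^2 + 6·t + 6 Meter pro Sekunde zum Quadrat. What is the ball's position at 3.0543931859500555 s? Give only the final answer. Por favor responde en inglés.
x(3.0543931859500555) = -42.8247775981506.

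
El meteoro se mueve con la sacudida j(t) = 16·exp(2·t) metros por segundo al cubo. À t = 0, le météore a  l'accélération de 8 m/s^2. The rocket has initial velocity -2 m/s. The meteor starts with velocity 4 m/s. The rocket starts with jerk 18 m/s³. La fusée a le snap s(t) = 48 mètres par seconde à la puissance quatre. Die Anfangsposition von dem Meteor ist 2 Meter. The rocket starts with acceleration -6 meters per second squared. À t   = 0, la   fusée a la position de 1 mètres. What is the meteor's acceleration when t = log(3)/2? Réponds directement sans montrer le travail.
At t = log(3)/2, a = 24.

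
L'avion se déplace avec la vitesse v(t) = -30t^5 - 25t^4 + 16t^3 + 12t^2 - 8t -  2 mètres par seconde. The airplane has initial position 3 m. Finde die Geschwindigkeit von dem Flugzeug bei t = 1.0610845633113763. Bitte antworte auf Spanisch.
De la ecuación de la velocidad v(t) = -30·t^5 - 25·t^4 + 16·t^3 + 12·t^2 - 8·t - 2, sustituimos t = 1.0610845633113763 para obtener v = -49.9069307824309.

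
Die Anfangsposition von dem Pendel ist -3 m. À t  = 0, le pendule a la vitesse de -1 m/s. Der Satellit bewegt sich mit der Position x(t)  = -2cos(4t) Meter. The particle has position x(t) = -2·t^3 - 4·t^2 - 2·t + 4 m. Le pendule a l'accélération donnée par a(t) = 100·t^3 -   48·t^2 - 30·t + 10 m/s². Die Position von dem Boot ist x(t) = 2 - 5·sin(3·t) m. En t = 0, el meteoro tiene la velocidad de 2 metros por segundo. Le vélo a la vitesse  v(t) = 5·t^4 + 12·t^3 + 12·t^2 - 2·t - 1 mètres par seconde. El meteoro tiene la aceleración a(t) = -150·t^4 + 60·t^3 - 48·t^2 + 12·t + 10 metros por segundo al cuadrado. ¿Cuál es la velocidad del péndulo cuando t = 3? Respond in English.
Starting from acceleration a(t) = 100·t^3 - 48·t^2 - 30·t + 10, we take 1 antiderivative. Integrating acceleration and using the initial condition v(0) = -1, we get v(t) = 25·t^4 - 16·t^3 - 15·t^2 + 10·t - 1. From the given velocity equation v(t) = 25·t^4 - 16·t^3 - 15·t^2 + 10·t - 1, we substitute t = 3 to get v = 1487.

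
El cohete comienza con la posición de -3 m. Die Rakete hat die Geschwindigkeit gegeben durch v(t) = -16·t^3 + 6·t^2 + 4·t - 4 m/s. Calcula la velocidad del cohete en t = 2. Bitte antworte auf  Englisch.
From the given velocity equation v(t) = -16·t^3 + 6·t^2 + 4·t - 4, we substitute t = 2 to get v = -100.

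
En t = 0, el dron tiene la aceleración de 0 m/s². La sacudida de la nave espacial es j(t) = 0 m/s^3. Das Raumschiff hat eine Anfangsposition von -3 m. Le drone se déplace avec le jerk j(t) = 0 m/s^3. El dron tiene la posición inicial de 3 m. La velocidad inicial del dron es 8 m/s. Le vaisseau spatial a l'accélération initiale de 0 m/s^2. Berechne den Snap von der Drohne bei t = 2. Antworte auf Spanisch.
Para resolver esto, necesitamos tomar 1 derivada de nuestra ecuación de la sacudida j(t) = 0. Tomando d/dt de j(t), encontramos s(t) = 0. De la ecuación del snap s(t) = 0, sustituimos t = 2 para obtener s = 0.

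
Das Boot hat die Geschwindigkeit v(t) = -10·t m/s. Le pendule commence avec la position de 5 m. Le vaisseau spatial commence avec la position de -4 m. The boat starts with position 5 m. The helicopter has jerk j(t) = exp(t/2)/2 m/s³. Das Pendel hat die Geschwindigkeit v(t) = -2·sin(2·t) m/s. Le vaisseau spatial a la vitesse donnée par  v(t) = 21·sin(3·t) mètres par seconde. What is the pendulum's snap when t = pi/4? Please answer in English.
To solve this, we need to take 3 derivatives of our velocity equation v(t) = -2·sin(2·t). Taking d/dt of v(t), we find a(t) = -4·cos(2·t). Differentiating acceleration, we get jerk: j(t) = 8·sin(2·t). The derivative of jerk gives snap: s(t) = 16·cos(2·t). We have snap s(t) = 16·cos(2·t). Substituting t = pi/4: s(pi/4) = 0.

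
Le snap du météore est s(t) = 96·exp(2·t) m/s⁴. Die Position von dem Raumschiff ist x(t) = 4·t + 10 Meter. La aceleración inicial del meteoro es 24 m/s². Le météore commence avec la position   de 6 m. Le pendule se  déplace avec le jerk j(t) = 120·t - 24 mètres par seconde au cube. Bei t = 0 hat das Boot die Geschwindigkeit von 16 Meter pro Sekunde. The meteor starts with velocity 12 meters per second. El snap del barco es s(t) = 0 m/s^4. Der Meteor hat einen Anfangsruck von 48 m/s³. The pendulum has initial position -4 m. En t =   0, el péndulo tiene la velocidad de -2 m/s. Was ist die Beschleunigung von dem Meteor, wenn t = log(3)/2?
Ausgehend von dem Snap s(t) = 96·exp(2·t), nehmen wir 2 Stammfunktionen. Mit ∫s(t)dt und Anwendung von j(0) = 48, finden wir j(t) = 48·exp(2·t). Mit ∫j(t)dt und Anwendung von a(0) = 24, finden wir a(t) = 24·exp(2·t). Wir haben die Beschleunigung a(t) = 24·exp(2·t). Durch Einsetzen von t = log(3)/2: a(log(3)/2) = 72.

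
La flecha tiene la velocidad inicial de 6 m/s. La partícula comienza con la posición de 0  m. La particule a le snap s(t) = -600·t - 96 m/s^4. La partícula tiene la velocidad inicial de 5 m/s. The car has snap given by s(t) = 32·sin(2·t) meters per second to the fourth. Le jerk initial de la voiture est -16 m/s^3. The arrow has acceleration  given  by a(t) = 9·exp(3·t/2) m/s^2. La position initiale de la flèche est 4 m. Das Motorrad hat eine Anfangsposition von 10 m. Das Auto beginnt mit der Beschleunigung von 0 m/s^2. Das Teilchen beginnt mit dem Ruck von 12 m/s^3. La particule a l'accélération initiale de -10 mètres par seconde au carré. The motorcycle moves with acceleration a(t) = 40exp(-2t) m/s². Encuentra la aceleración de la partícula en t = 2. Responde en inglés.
We must find the antiderivative of our snap equation s(t) = -600·t - 96 2 times. The integral of snap, with j(0) = 12, gives jerk: j(t) = -300·t^2 - 96·t + 12. The antiderivative of jerk is acceleration. Using a(0) = -10, we get a(t) = -100·t^3 - 48·t^2 + 12·t - 10. From the given acceleration equation a(t) = -100·t^3 - 48·t^2 + 12·t - 10, we substitute t = 2 to get a = -978.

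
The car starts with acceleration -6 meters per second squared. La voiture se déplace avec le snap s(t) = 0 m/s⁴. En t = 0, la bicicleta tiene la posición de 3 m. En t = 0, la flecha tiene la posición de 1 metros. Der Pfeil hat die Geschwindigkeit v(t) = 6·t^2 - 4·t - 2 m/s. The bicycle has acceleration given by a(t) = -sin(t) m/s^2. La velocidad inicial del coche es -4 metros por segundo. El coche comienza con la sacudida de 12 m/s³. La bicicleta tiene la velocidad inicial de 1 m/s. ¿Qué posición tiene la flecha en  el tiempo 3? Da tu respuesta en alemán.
Um dies zu lösen, müssen wir 1 Integral unserer Gleichung für die Geschwindigkeit v(t) = 6·t^2 - 4·t - 2 finden. Das Integral von der Geschwindigkeit, mit x(0) = 1, ergibt die Position: x(t) = 2·t^3 - 2·t^2 - 2·t + 1. Mit x(t) = 2·t^3 - 2·t^2 - 2·t + 1 und Einsetzen von t = 3, finden wir x = 31.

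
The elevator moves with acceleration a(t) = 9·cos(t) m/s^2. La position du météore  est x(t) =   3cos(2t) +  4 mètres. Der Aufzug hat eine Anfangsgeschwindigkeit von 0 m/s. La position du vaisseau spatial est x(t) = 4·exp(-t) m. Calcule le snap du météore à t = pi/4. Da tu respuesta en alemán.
Um dies zu lösen, müssen wir 4 Ableitungen unserer Gleichung für die Position x(t) = 3·cos(2·t) + 4 nehmen. Die Ableitung von der Position ergibt die Geschwindigkeit: v(t) = -6·sin(2·t). Durch Ableiten von der Geschwindigkeit erhalten wir die Beschleunigung: a(t) = -12·cos(2·t). Durch Ableiten von der Beschleunigung erhalten wir den Ruck: j(t) = 24·sin(2·t). Durch Ableiten von dem Ruck erhalten wir den Snap: s(t) = 48·cos(2·t). Aus der Gleichung für den Snap s(t) = 48·cos(2·t), setzen wir t = pi/4 ein und erhalten s = 0.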